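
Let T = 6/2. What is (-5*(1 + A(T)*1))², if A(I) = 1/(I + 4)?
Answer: 1600/49 ≈ 32.653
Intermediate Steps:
T = 3 (T = 6*(½) = 3)
A(I) = 1/(4 + I)
(-5*(1 + A(T)*1))² = (-5*(1 + 1/(4 + 3)))² = (-5*(1 + 1/7))² = (-5*(1 + (⅐)*1))² = (-5*(1 + ⅐))² = (-5*8/7)² = (-40/7)² = 1600/49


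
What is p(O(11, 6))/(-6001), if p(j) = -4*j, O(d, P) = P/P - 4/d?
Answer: 28/66011 ≈ 0.00042417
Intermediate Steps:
O(d, P) = 1 - 4/d
p(O(11, 6))/(-6001) = -4*(-4 + 11)/11/(-6001) = -4*7/11*(-1/6001) = -28/11*(-1/6001) = 28/66011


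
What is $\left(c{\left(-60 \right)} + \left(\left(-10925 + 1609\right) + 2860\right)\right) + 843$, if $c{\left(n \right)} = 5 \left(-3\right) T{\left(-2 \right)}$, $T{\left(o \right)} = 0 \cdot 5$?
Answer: $-5613$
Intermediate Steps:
$T{\left(o \right)} = 0$
$c{\left(n \right)} = 0$ ($c{\left(n \right)} = 5 \left(-3\right) 0 = \left(-15\right) 0 = 0$)
$\left(c{\left(-60 \right)} + \left(\left(-10925 + 1609\right) + 2860\right)\right) + 843 = \left(0 + \left(\left(-10925 + 1609\right) + 2860\right)\right) + 843 = \left(0 + \left(-9316 + 2860\right)\right) + 843 = \left(0 - 6456\right) + 843 = -6456 + 843 = -5613$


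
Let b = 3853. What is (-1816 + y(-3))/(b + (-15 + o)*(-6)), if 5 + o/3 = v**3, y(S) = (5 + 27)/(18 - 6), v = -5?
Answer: -5440/18849 ≈ -0.28861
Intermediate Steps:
y(S) = 8/3 (y(S) = 32/12 = 32*(1/12) = 8/3)
o = -390 (o = -15 + 3*(-5)**3 = -15 + 3*(-125) = -15 - 375 = -390)
(-1816 + y(-3))/(b + (-15 + o)*(-6)) = (-1816 + 8/3)/(3853 + (-15 - 390)*(-6)) = -5440/(3*(3853 - 405*(-6))) = -5440/(3*(3853 + 2430)) = -5440/3/6283 = -5440/3*1/6283 = -5440/18849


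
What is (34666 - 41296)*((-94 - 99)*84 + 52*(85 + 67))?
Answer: 55082040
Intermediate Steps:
(34666 - 41296)*((-94 - 99)*84 + 52*(85 + 67)) = -6630*(-193*84 + 52*152) = -6630*(-16212 + 7904) = -6630*(-8308) = 55082040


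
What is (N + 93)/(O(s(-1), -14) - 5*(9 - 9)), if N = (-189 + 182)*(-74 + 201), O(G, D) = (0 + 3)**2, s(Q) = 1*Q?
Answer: -796/9 ≈ -88.444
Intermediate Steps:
s(Q) = Q
O(G, D) = 9 (O(G, D) = 3**2 = 9)
N = -889 (N = -7*127 = -889)
(N + 93)/(O(s(-1), -14) - 5*(9 - 9)) = (-889 + 93)/(9 - 5*(9 - 9)) = -796/(9 - 5*0) = -796/(9 + 0) = -796/9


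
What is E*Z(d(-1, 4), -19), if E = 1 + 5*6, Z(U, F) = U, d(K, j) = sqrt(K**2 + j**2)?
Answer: 31*sqrt(17) ≈ 127.82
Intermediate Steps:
E = 31 (E = 1 + 30 = 31)
E*Z(d(-1, 4), -19) = 31*sqrt((-1)**2 + 4**2) = 31*sqrt(1 + 16) = 31*sqrt(17)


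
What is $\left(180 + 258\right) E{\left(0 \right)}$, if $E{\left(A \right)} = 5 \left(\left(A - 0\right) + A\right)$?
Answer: $0$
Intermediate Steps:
$E{\left(A \right)} = 10 A$ ($E{\left(A \right)} = 5 \left(\left(A + 0\right) + A\right) = 5 \left(A + A\right) = 5 \cdot 2 A = 10 A$)
$\left(180 + 258\right) E{\left(0 \right)} = \left(180 + 258\right) 10 \cdot 0 = 438 \cdot 0 = 0$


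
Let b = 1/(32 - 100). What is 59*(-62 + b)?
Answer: -248803/68 ≈ -3658.9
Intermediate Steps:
b = -1/68 (b = 1/(-68) = -1/68 ≈ -0.014706)
59*(-62 + b) = 59*(-62 - 1/68) = 59*(-4217/68) = -248803/68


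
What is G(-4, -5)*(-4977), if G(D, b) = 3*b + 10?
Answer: 24885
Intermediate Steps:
G(D, b) = 10 + 3*b
G(-4, -5)*(-4977) = (10 + 3*(-5))*(-4977) = (10 - 15)*(-4977) = -5*(-4977) = 24885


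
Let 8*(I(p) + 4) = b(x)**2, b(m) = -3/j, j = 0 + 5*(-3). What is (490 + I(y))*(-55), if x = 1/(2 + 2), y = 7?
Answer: -1069211/40 ≈ -26730.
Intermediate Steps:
j = -15 (j = 0 - 15 = -15)
x = 1/4 ≈ 0.25000
b(m) = 1/5 (b(m) = -3/(-15) = -3*(-1/15) = 1/5)
I(p) = -799/200 (I(p) = -4 + (1/5)**2/8 = -4 + (1/8)*(1/25) = -4 + 1/200 = -799/200)
(490 + I(y))*(-55) = (490 - 799/200)*(-55) = (97201/200)*(-55) = -1069211/40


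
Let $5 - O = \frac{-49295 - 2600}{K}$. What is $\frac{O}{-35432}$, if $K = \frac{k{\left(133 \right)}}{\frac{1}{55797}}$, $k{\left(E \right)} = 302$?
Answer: $- \frac{84305365}{597053789808} \approx -0.0001412$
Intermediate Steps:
$K = 16850694$ ($K = \frac{302}{\frac{1}{55797}} = 302 \frac{1}{\frac{1}{55797}} = 302 \cdot 55797 = 16850694$)
$O = \frac{84305365}{16850694}$ ($O = 5 - \frac{-49295 - 2600}{16850694} = 5 - \left(-49295 - 2600\right) \frac{1}{16850694} = 5 - \left(-51895\right) \frac{1}{16850694} = 5 - - \frac{51895}{16850694} = 5 + \frac{51895}{16850694} = \frac{84305365}{16850694} \approx 5.0031$)
$\frac{O}{-35432} = \frac{84305365}{16850694 \left(-35432\right)} = \frac{84305365}{16850694} \left(- \frac{1}{35432}\right) = - \frac{84305365}{597053789808}$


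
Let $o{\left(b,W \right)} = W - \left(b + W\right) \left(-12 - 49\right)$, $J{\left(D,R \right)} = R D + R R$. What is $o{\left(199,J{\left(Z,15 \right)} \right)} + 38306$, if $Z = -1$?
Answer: $63465$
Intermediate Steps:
$J{\left(D,R \right)} = R^{2} + D R$ ($J{\left(D,R \right)} = D R + R^{2} = R^{2} + D R$)
$o{\left(b,W \right)} = 61 b + 62 W$ ($o{\left(b,W \right)} = W - \left(W + b\right) \left(-61\right) = W - \left(- 61 W - 61 b\right) = W + \left(61 W + 61 b\right) = 61 b + 62 W$)
$o{\left(199,J{\left(Z,15 \right)} \right)} + 38306 = \left(61 \cdot 199 + 62 \cdot 15 \left(-1 + 15\right)\right) + 38306 = \left(12139 + 62 \cdot 15 \cdot 14\right) + 38306 = \left(12139 + 62 \cdot 210\right) + 38306 = \left(12139 + 13020\right) + 38306 = 25159 + 38306 = 63465$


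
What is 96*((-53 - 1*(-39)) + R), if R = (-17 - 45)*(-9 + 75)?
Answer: -394176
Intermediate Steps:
R = -4092 (R = -62*66 = -4092)
96*((-53 - 1*(-39)) + R) = 96*((-53 - 1*(-39)) - 4092) = 96*((-53 + 39) - 4092) = 96*(-14 - 4092) = 96*(-4106) = -394176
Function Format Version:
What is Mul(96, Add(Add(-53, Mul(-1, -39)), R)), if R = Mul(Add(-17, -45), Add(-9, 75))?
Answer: -394176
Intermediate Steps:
R = -4092 (R = Mul(-62, 66) = -4092)
Mul(96, Add(Add(-53, Mul(-1, -39)), R)) = Mul(96, Add(Add(-53, Mul(-1, -39)), -4092)) = Mul(96, Add(Add(-53, 39), -4092)) = Mul(96, Add(-14, -4092)) = Mul(96, -4106) = -394176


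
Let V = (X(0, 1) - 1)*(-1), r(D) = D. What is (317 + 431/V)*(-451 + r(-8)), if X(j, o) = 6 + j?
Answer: -529686/5 ≈ -1.0594e+5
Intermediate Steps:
V = -5 (V = ((6 + 0) - 1)*(-1) = (6 - 1)*(-1) = 5*(-1) = -5)
(317 + 431/V)*(-451 + r(-8)) = (317 + 431/(-5))*(-451 - 8) = (317 + 431*(-⅕))*(-459) = (317 - 431/5)*(-459) = (1154/5)*(-459) = -529686/5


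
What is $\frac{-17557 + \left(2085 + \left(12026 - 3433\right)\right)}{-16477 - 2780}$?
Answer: $\frac{2293}{6419} \approx 0.35722$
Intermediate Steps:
$\frac{-17557 + \left(2085 + \left(12026 - 3433\right)\right)}{-16477 - 2780} = \frac{-17557 + \left(2085 + \left(12026 - 3433\right)\right)}{-19257} = \left(-17557 + \left(2085 + 8593\right)\right) \left(- \frac{1}{19257}\right) = \left(-17557 + 10678\right) \left(- \frac{1}{19257}\right) = \left(-6879\right) \left(- \frac{1}{19257}\right) = \frac{2293}{6419}$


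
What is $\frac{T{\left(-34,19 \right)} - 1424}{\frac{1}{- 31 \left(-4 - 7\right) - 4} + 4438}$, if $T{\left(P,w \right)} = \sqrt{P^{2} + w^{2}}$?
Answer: $- \frac{479888}{1495607} + \frac{337 \sqrt{1517}}{1495607} \approx -0.31209$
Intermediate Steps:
$\frac{T{\left(-34,19 \right)} - 1424}{\frac{1}{- 31 \left(-4 - 7\right) - 4} + 4438} = \frac{\sqrt{\left(-34\right)^{2} + 19^{2}} - 1424}{\frac{1}{- 31 \left(-4 - 7\right) - 4} + 4438} = \frac{\sqrt{1156 + 361} - 1424}{\frac{1}{\left(-31\right) \left(-11\right) - 4} + 4438} = \frac{\sqrt{1517} - 1424}{\frac{1}{341 - 4} + 4438} = \frac{-1424 + \sqrt{1517}}{\frac{1}{337} + 4438} = \frac{-1424 + \sqrt{1517}}{\frac{1495607}{337}} = \left(-1424 + \sqrt{1517}\right) \frac{337}{1495607} = - \frac{479888}{1495607} + \frac{337 \sqrt{1517}}{1495607}$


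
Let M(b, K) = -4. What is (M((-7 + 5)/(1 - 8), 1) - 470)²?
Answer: 224676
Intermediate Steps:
(M((-7 + 5)/(1 - 8), 1) - 470)² = (-4 - 470)² = (-474)² = 224676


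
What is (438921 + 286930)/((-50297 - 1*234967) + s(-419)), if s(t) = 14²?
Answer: -103693/40724 ≈ -2.5462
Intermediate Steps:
s(t) = 196
(438921 + 286930)/((-50297 - 1*234967) + s(-419)) = (438921 + 286930)/((-50297 - 1*234967) + 196) = 725851/((-50297 - 234967) + 196) = 725851/(-285264 + 196) = 725851/(-285068) = 725851*(-1/285068) = -103693/40724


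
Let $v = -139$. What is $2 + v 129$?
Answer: $-17929$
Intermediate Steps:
$2 + v 129 = 2 - 17931 = -17929$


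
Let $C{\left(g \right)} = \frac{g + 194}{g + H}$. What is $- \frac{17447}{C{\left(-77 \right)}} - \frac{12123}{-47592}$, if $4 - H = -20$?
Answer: $\frac{4889923607}{618696} \approx 7903.6$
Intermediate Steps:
$H = 24$ ($H = 4 - -20 = 4 + 20 = 24$)
$C{\left(g \right)} = \frac{194 + g}{24 + g}$ ($C{\left(g \right)} = \frac{g + 194}{g + 24} = \frac{194 + g}{24 + g}$)
$- \frac{17447}{C{\left(-77 \right)}} - \frac{12123}{-47592} = - \frac{17447}{\frac{1}{24 - 77} \left(194 - 77\right)} - \frac{12123}{-47592} = - \frac{17447}{\frac{1}{-53} \cdot 117} - - \frac{1347}{5288} = - \frac{17447}{\left(- \frac{1}{53}\right) 117} + \frac{1347}{5288} = - \frac{17447}{- \frac{117}{53}} + \frac{1347}{5288} = \left(-17447\right) \left(- \frac{53}{117}\right) + \frac{1347}{5288} = \frac{924691}{117} + \frac{1347}{5288} = \frac{4889923607}{618696}$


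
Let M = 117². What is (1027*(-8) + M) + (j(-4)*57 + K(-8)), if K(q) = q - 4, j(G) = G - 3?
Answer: 5062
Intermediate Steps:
j(G) = -3 + G
K(q) = -4 + q
M = 13689
(1027*(-8) + M) + (j(-4)*57 + K(-8)) = (1027*(-8) + 13689) + ((-3 - 4)*57 + (-4 - 8)) = (-8216 + 13689) + (-7*57 - 12) = 5473 + (-399 - 12) = 5473 - 411 = 5062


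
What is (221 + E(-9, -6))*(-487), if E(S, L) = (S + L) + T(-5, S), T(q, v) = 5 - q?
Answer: -105192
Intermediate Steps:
E(S, L) = 10 + L + S (E(S, L) = (S + L) + (5 - 1*(-5)) = (L + S) + (5 + 5) = (L + S) + 10 = 10 + L + S)
(221 + E(-9, -6))*(-487) = (221 + (10 - 6 - 9))*(-487) = (221 - 5)*(-487) = 216*(-487) = -105192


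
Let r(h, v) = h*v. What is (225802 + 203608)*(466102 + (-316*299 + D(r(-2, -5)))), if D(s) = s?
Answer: 159580779480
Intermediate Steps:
(225802 + 203608)*(466102 + (-316*299 + D(r(-2, -5)))) = (225802 + 203608)*(466102 + (-316*299 - 2*(-5))) = 429410*(466102 + (-94484 + 10)) = 429410*(466102 - 94474) = 429410*371628 = 159580779480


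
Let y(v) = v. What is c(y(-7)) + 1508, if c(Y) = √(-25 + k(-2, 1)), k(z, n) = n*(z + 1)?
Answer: 1508 + I*√26 ≈ 1508.0 + 5.099*I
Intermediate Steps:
k(z, n) = n*(1 + z)
c(Y) = I*√26 (c(Y) = √(-25 + 1*(1 - 2)) = √(-25 + 1*(-1)) = √(-25 - 1) = √(-26) = I*√26)
c(y(-7)) + 1508 = I*√26 + 1508 = 1508 + I*√26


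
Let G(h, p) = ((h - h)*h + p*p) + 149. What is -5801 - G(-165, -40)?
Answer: -7550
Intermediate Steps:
G(h, p) = 149 + p**2 (G(h, p) = (0*h + p**2) + 149 = (0 + p**2) + 149 = p**2 + 149 = 149 + p**2)
-5801 - G(-165, -40) = -5801 - (149 + (-40)**2) = -5801 - (149 + 1600) = -5801 - 1*1749 = -5801 - 1749 = -7550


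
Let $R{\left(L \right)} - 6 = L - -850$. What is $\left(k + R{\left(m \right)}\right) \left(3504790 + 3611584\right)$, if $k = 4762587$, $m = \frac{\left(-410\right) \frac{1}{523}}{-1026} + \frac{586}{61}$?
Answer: $\frac{29199532687781685416}{861381} \approx 3.3898 \cdot 10^{13}$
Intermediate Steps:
$m = \frac{157235719}{16366239}$ ($m = \left(-410\right) \frac{1}{523} \left(- \frac{1}{1026}\right) + 586 \cdot \frac{1}{61} = \left(- \frac{410}{523}\right) \left(- \frac{1}{1026}\right) + \frac{586}{61} = \frac{205}{268299} + \frac{586}{61} = \frac{157235719}{16366239} \approx 9.6073$)
$R{\left(L \right)} = 856 + L$ ($R{\left(L \right)} = 6 + \left(L - -850\right) = 6 + \left(L + 850\right) = 6 + \left(850 + L\right) = 856 + L$)
$\left(k + R{\left(m \right)}\right) \left(3504790 + 3611584\right) = \left(4762587 + \left(856 + \frac{157235719}{16366239}\right)\right) \left(3504790 + 3611584\right) = \left(4762587 + \frac{14166736303}{16366239}\right) 7116374 = \frac{77959803836596}{16366239} \cdot 7116374 = \frac{29199532687781685416}{861381}$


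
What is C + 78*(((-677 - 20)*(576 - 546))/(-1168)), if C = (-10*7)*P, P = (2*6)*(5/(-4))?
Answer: 714345/292 ≈ 2446.4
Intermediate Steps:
P = -15 (P = 12*(5*(-¼)) = 12*(-5/4) = -15)
C = 1050 (C = -10*7*(-15) = -70*(-15) = 1050)
C + 78*(((-677 - 20)*(576 - 546))/(-1168)) = 1050 + 78*(((-677 - 20)*(576 - 546))/(-1168)) = 1050 + 78*(-697*30*(-1/1168)) = 1050 + 78*(-20910*(-1/1168)) = 1050 + 78*(10455/584) = 1050 + 407745/292 = 714345/292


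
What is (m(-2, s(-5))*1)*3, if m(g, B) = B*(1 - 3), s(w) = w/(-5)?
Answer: -6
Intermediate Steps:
s(w) = -w/5 (s(w) = w*(-⅕) = -w/5)
m(g, B) = -2*B (m(g, B) = B*(-2) = -2*B)
(m(-2, s(-5))*1)*3 = (-(-2)*(-5)/5*1)*3 = (-2*1*1)*3 = -2*1*3 = -2*3 = -6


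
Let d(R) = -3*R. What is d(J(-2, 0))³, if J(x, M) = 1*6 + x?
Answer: -1728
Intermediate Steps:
J(x, M) = 6 + x
d(J(-2, 0))³ = (-3*(6 - 2))³ = (-3*4)³ = (-12)³ = -1728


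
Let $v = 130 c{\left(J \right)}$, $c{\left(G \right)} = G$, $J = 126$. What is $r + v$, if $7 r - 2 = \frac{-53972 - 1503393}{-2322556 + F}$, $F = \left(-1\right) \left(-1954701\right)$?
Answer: $\frac{8436109475}{514997} \approx 16381.0$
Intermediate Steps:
$v = 16380$ ($v = 130 \cdot 126 = 16380$)
$F = 1954701$
$r = \frac{458615}{514997}$ ($r = \frac{2}{7} + \frac{\left(-53972 - 1503393\right) \frac{1}{-2322556 + 1954701}}{7} = \frac{2}{7} + \frac{\left(-1557365\right) \frac{1}{-367855}}{7} = \frac{2}{7} + \frac{\left(-1557365\right) \left(- \frac{1}{367855}\right)}{7} = \frac{2}{7} + \frac{1}{7} \cdot \frac{311473}{73571} = \frac{2}{7} + \frac{311473}{514997} = \frac{458615}{514997} \approx 0.89052$)
$r + v = \frac{458615}{514997} + 16380 = \frac{8436109475}{514997}$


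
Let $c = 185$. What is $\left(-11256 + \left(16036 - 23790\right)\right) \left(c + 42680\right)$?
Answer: $-814863650$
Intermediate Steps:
$\left(-11256 + \left(16036 - 23790\right)\right) \left(c + 42680\right) = \left(-11256 + \left(16036 - 23790\right)\right) \left(185 + 42680\right) = \left(-11256 + \left(16036 - 23790\right)\right) 42865 = \left(-11256 - 7754\right) 42865 = \left(-19010\right) 42865 = -814863650$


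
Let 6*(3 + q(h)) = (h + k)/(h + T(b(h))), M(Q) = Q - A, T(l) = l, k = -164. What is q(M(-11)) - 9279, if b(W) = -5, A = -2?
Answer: -779515/84 ≈ -9279.9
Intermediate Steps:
M(Q) = 2 + Q (M(Q) = Q - 1*(-2) = Q + 2 = 2 + Q)
q(h) = -3 + (-164 + h)/(6*(-5 + h)) (q(h) = -3 + ((h - 164)/(h - 5))/6 = -3 + ((-164 + h)/(-5 + h))/6 = -3 + (-164 + h)/(6*(-5 + h)))
q(M(-11)) - 9279 = (-74 - 17*(2 - 11))/(6*(-5 + (2 - 11))) - 9279 = (-74 - 17*(-9))/(6*(-5 - 9)) - 9279 = (⅙)*(-74 + 153)/(-14) - 9279 = (⅙)*(-1/14)*79 - 9279 = -79/84 - 9279 = -779515/84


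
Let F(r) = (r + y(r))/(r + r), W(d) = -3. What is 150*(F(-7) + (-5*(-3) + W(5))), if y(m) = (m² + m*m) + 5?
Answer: 5400/7 ≈ 771.43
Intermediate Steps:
y(m) = 5 + 2*m² (y(m) = (m² + m²) + 5 = 2*m² + 5 = 5 + 2*m²)
F(r) = (5 + r + 2*r²)/(2*r) (F(r) = (r + (5 + 2*r²))/(r + r) = (5 + r + 2*r²)/((2*r)) = (5 + r + 2*r²)*(1/(2*r)) = (5 + r + 2*r²)/(2*r))
150*(F(-7) + (-5*(-3) + W(5))) = 150*((½ - 7 + (5/2)/(-7)) + (-5*(-3) - 3)) = 150*((½ - 7 + (5/2)*(-⅐)) + (15 - 3)) = 150*((½ - 7 - 5/14) + 12) = 150*(-48/7 + 12) = 150*(36/7) = 5400/7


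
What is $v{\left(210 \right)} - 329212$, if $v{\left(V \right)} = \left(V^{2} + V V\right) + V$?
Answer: $-240802$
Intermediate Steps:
$v{\left(V \right)} = V + 2 V^{2}$ ($v{\left(V \right)} = \left(V^{2} + V^{2}\right) + V = 2 V^{2} + V = V + 2 V^{2}$)
$v{\left(210 \right)} - 329212 = 210 \left(1 + 2 \cdot 210\right) - 329212 = 210 \left(1 + 420\right) - 329212 = 210 \cdot 421 - 329212 = 88410 - 329212 = -240802$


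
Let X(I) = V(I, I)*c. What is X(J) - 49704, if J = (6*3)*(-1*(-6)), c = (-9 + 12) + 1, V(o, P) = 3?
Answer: -49692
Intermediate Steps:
c = 4 (c = 3 + 1 = 4)
J = 108 (J = 18*6 = 108)
X(I) = 12 (X(I) = 3*4 = 12)
X(J) - 49704 = 12 - 49704 = -49692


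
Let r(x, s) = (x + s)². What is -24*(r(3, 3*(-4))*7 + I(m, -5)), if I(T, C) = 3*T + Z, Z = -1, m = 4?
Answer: -13872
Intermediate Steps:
r(x, s) = (s + x)²
I(T, C) = -1 + 3*T (I(T, C) = 3*T - 1 = -1 + 3*T)
-24*(r(3, 3*(-4))*7 + I(m, -5)) = -24*((3*(-4) + 3)²*7 + (-1 + 3*4)) = -24*((-12 + 3)²*7 + (-1 + 12)) = -24*((-9)²*7 + 11) = -24*(81*7 + 11) = -24*(567 + 11) = -24*578 = -13872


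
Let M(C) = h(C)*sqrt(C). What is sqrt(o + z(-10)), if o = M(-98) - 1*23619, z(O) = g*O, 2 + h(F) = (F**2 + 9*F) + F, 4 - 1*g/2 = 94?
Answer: sqrt(-21819 + 60354*I*sqrt(2)) ≈ 182.04 + 234.43*I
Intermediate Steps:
g = -180 (g = 8 - 2*94 = 8 - 188 = -180)
h(F) = -2 + F**2 + 10*F (h(F) = -2 + ((F**2 + 9*F) + F) = -2 + (F**2 + 10*F) = -2 + F**2 + 10*F)
M(C) = sqrt(C)*(-2 + C**2 + 10*C) (M(C) = (-2 + C**2 + 10*C)*sqrt(C) = sqrt(C)*(-2 + C**2 + 10*C))
z(O) = -180*O
o = -23619 + 60354*I*sqrt(2) (o = sqrt(-98)*(-2 + (-98)**2 + 10*(-98)) - 1*23619 = (7*I*sqrt(2))*(-2 + 9604 - 980) - 23619 = (7*I*sqrt(2))*8622 - 23619 = 60354*I*sqrt(2) - 23619 = -23619 + 60354*I*sqrt(2) ≈ -23619.0 + 85354.0*I)
sqrt(o + z(-10)) = sqrt((-23619 + 60354*I*sqrt(2)) - 180*(-10)) = sqrt((-23619 + 60354*I*sqrt(2)) + 1800) = sqrt(-21819 + 60354*I*sqrt(2))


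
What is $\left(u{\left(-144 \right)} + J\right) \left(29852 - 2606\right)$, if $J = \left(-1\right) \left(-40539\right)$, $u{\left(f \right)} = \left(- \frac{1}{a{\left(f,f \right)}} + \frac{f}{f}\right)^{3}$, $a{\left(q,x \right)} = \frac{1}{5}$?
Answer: $1102781850$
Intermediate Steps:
$a{\left(q,x \right)} = \frac{1}{5}$
$u{\left(f \right)} = -64$ ($u{\left(f \right)} = \left(- \frac{1}{\frac{1}{5}} + \frac{f}{f}\right)^{3} = \left(\left(-1\right) 5 + 1\right)^{3} = \left(-5 + 1\right)^{3} = \left(-4\right)^{3} = -64$)
$J = 40539$
$\left(u{\left(-144 \right)} + J\right) \left(29852 - 2606\right) = \left(-64 + 40539\right) \left(29852 - 2606\right) = 40475 \cdot 27246 = 1102781850$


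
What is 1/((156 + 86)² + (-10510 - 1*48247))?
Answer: -1/193 ≈ -0.0051813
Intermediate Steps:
1/((156 + 86)² + (-10510 - 1*48247)) = 1/(242² + (-10510 - 48247)) = 1/(58564 - 58757) = 1/(-193) = -1/193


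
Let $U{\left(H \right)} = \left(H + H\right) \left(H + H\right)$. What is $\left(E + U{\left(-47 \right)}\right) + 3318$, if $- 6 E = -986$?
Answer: $\frac{36955}{3} \approx 12318.0$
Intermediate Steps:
$U{\left(H \right)} = 4 H^{2}$ ($U{\left(H \right)} = 2 H 2 H = 4 H^{2}$)
$E = \frac{493}{3}$ ($E = \left(- \frac{1}{6}\right) \left(-986\right) = \frac{493}{3} \approx 164.33$)
$\left(E + U{\left(-47 \right)}\right) + 3318 = \left(\frac{493}{3} + 4 \left(-47\right)^{2}\right) + 3318 = \left(\frac{493}{3} + 4 \cdot 2209\right) + 3318 = \left(\frac{493}{3} + 8836\right) + 3318 = \frac{27001}{3} + 3318 = \frac{36955}{3}$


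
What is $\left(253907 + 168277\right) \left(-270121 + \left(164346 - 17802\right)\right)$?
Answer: $-52172232168$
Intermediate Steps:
$\left(253907 + 168277\right) \left(-270121 + \left(164346 - 17802\right)\right) = 422184 \left(-270121 + \left(164346 - 17802\right)\right) = 422184 \left(-270121 + 146544\right) = 422184 \left(-123577\right) = -52172232168$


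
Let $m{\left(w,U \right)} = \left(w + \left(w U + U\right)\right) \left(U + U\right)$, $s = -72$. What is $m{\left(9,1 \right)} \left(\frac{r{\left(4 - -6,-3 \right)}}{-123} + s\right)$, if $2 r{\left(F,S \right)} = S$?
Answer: $- \frac{112157}{41} \approx -2735.5$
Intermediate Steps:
$r{\left(F,S \right)} = \frac{S}{2}$
$m{\left(w,U \right)} = 2 U \left(U + w + U w\right)$ ($m{\left(w,U \right)} = \left(w + \left(U w + U\right)\right) 2 U = \left(w + \left(U + U w\right)\right) 2 U = \left(U + w + U w\right) 2 U = 2 U \left(U + w + U w\right)$)
$m{\left(9,1 \right)} \left(\frac{r{\left(4 - -6,-3 \right)}}{-123} + s\right) = 2 \cdot 1 \left(1 + 9 + 1 \cdot 9\right) \left(\frac{\frac{1}{2} \left(-3\right)}{-123} - 72\right) = 2 \cdot 1 \left(1 + 9 + 9\right) \left(\left(- \frac{3}{2}\right) \left(- \frac{1}{123}\right) - 72\right) = 2 \cdot 1 \cdot 19 \left(\frac{1}{82} - 72\right) = 38 \left(- \frac{5903}{82}\right) = - \frac{112157}{41}$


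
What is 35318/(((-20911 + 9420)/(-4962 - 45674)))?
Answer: 1788362248/11491 ≈ 1.5563e+5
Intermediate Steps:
35318/(((-20911 + 9420)/(-4962 - 45674))) = 35318/((-11491/(-50636))) = 35318/((-11491*(-1/50636))) = 35318/(11491/50636) = 35318*(50636/11491) = 1788362248/11491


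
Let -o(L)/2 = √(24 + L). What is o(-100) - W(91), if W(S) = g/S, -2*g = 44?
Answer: 22/91 - 4*I*√19 ≈ 0.24176 - 17.436*I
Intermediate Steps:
g = -22 (g = -½*44 = -22)
W(S) = -22/S
o(L) = -2*√(24 + L)
o(-100) - W(91) = -2*√(24 - 100) - (-22)/91 = -4*I*√19 - (-22)/91 = -4*I*√19 - 1*(-22/91) = -4*I*√19 + 22/91 = 22/91 - 4*I*√19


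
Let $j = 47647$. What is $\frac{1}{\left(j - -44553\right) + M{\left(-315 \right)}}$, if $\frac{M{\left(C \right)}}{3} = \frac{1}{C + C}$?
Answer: $\frac{210}{19361999} \approx 1.0846 \cdot 10^{-5}$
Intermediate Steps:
$M{\left(C \right)} = \frac{3}{2 C}$ ($M{\left(C \right)} = \frac{3}{C + C} = \frac{3}{2 C}$)
$\frac{1}{\left(j - -44553\right) + M{\left(-315 \right)}} = \frac{1}{\left(47647 - -44553\right) + \frac{3}{2 \left(-315\right)}} = \frac{1}{\left(47647 + 44553\right) + \frac{3}{2} \left(- \frac{1}{315}\right)} = \frac{1}{92200 - \frac{1}{210}} = \frac{1}{\frac{19361999}{210}} = \frac{210}{19361999}$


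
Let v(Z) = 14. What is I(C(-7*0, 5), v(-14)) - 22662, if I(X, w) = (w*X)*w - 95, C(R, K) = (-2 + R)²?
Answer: -21973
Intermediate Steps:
I(X, w) = -95 + X*w² (I(X, w) = (X*w)*w - 95 = X*w² - 95 = -95 + X*w²)
I(C(-7*0, 5), v(-14)) - 22662 = (-95 + (-2 - 7*0)²*14²) - 22662 = (-95 + (-2 + 0)²*196) - 22662 = (-95 + (-2)²*196) - 22662 = (-95 + 4*196) - 22662 = (-95 + 784) - 22662 = 689 - 22662 = -21973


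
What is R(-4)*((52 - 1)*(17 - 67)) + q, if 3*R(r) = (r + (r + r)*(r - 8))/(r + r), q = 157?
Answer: 9932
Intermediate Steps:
R(r) = (r + 2*r*(-8 + r))/(6*r) (R(r) = ((r + (r + r)*(r - 8))/(r + r))/3 = ((r + (2*r)*(-8 + r))/((2*r)))/3 = ((r + 2*r*(-8 + r))*(1/(2*r)))/3 = ((r + 2*r*(-8 + r))/(2*r))/3 = (r + 2*r*(-8 + r))/(6*r))
R(-4)*((52 - 1)*(17 - 67)) + q = (-5/2 + (⅓)*(-4))*((52 - 1)*(17 - 67)) + 157 = (-5/2 - 4/3)*(51*(-50)) + 157 = -23/6*(-2550) + 157 = 9775 + 157 = 9932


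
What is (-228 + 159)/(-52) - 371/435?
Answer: 10723/22620 ≈ 0.47405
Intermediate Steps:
(-228 + 159)/(-52) - 371/435 = -69*(-1/52) - 371*1/435 = 69/52 - 371/435 = 10723/22620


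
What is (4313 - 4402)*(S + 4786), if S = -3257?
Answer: -136081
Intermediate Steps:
(4313 - 4402)*(S + 4786) = (4313 - 4402)*(-3257 + 4786) = -89*1529 = -136081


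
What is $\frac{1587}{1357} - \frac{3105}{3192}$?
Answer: $\frac{12351}{62776} \approx 0.19675$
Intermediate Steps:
$\frac{1587}{1357} - \frac{3105}{3192} = 1587 \cdot \frac{1}{1357} - \frac{1035}{1064} = \frac{69}{59} - \frac{1035}{1064} = \frac{12351}{62776}$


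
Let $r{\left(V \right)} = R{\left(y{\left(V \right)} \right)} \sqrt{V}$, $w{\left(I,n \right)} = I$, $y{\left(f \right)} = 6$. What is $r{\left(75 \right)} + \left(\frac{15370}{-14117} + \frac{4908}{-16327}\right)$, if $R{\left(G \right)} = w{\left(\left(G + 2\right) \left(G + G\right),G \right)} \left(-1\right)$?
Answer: $- \frac{320232226}{230488259} - 480 \sqrt{3} \approx -832.77$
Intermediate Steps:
$R{\left(G \right)} = - 2 G \left(2 + G\right)$ ($R{\left(G \right)} = \left(G + 2\right) \left(G + G\right) \left(-1\right) = \left(2 + G\right) 2 G \left(-1\right) = 2 G \left(2 + G\right) \left(-1\right) = - 2 G \left(2 + G\right)$)
$r{\left(V \right)} = - 96 \sqrt{V}$ ($r{\left(V \right)} = \left(-2\right) 6 \left(2 + 6\right) \sqrt{V} = \left(-2\right) 6 \cdot 8 \sqrt{V} = - 96 \sqrt{V}$)
$r{\left(75 \right)} + \left(\frac{15370}{-14117} + \frac{4908}{-16327}\right) = - 96 \sqrt{75} + \left(\frac{15370}{-14117} + \frac{4908}{-16327}\right) = - 96 \cdot 5 \sqrt{3} + \left(15370 \left(- \frac{1}{14117}\right) + 4908 \left(- \frac{1}{16327}\right)\right) = - 480 \sqrt{3} - \frac{320232226}{230488259} = - \frac{320232226}{230488259} - 480 \sqrt{3}$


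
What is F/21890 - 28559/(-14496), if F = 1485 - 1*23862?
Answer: 150389759/158658720 ≈ 0.94788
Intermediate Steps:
F = -22377 (F = 1485 - 23862 = -22377)
F/21890 - 28559/(-14496) = -22377/21890 - 28559/(-14496) = -22377*1/21890 - 28559*(-1/14496) = -22377/21890 + 28559/14496 = 150389759/158658720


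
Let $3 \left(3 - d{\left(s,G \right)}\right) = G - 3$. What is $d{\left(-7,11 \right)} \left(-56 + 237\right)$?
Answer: $\frac{181}{3} \approx 60.333$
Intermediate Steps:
$d{\left(s,G \right)} = 4 - \frac{G}{3}$ ($d{\left(s,G \right)} = 3 - \frac{G - 3}{3} = 3 - \frac{-3 + G}{3} = 3 - \left(-1 + \frac{G}{3}\right) = 4 - \frac{G}{3}$)
$d{\left(-7,11 \right)} \left(-56 + 237\right) = \left(4 - \frac{11}{3}\right) \left(-56 + 237\right) = \left(4 - \frac{11}{3}\right) 181 = \frac{1}{3} \cdot 181 = \frac{181}{3}$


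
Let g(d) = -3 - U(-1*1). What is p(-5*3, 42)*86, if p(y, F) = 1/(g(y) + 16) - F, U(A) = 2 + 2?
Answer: -32422/9 ≈ -3602.4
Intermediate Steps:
U(A) = 4
g(d) = -7 (g(d) = -3 - 1*4 = -3 - 4 = -7)
p(y, F) = ⅑ - F (p(y, F) = 1/(-7 + 16) - F = 1/9 - F = ⅑ - F)
p(-5*3, 42)*86 = (⅑ - 1*42)*86 = (⅑ - 42)*86 = -377/9*86 = -32422/9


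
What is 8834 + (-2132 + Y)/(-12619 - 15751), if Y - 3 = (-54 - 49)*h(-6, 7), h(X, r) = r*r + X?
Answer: 125313569/14185 ≈ 8834.2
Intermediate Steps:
h(X, r) = X + r² (h(X, r) = r² + X = X + r²)
Y = -4426 (Y = 3 + (-54 - 49)*(-6 + 7²) = 3 - 103*(-6 + 49) = 3 - 103*43 = 3 - 4429 = -4426)
8834 + (-2132 + Y)/(-12619 - 15751) = 8834 + (-2132 - 4426)/(-12619 - 15751) = 8834 - 6558/(-28370) = 8834 - 6558*(-1/28370) = 8834 + 3279/14185 = 125313569/14185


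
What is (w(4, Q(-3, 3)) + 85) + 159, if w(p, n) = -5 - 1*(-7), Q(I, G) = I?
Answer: 246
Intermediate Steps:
w(p, n) = 2 (w(p, n) = -5 + 7 = 2)
(w(4, Q(-3, 3)) + 85) + 159 = (2 + 85) + 159 = 87 + 159 = 246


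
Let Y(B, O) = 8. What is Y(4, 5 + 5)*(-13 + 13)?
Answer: 0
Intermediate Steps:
Y(4, 5 + 5)*(-13 + 13) = 8*(-13 + 13) = 8*0 = 0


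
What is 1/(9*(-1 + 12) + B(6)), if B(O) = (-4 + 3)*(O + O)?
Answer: 1/87 ≈ 0.011494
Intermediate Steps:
B(O) = -2*O
1/(9*(-1 + 12) + B(6)) = 1/(9*(-1 + 12) - 2*6) = 1/(9*11 - 12) = 1/(99 - 12) = 1/87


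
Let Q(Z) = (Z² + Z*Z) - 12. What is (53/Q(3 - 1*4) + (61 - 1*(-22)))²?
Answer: 603729/100 ≈ 6037.3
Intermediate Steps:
Q(Z) = -12 + 2*Z² (Q(Z) = (Z² + Z²) - 12 = 2*Z² - 12 = -12 + 2*Z²)
(53/Q(3 - 1*4) + (61 - 1*(-22)))² = (53/(-12 + 2*(3 - 1*4)²) + (61 - 1*(-22)))² = (53/(-12 + 2*(3 - 4)²) + (61 + 22))² = (53/(-12 + 2*(-1)²) + 83)² = (53/(-12 + 2*1) + 83)² = (53/(-12 + 2) + 83)² = (53/(-10) + 83)² = (53*(-⅒) + 83)² = (-53/10 + 83)² = (777/10)² = 603729/100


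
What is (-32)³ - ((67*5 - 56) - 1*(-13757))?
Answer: -46804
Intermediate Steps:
(-32)³ - ((67*5 - 56) - 1*(-13757)) = -32768 - ((335 - 56) + 13757) = -32768 - (279 + 13757) = -32768 - 1*14036 = -32768 - 14036 = -46804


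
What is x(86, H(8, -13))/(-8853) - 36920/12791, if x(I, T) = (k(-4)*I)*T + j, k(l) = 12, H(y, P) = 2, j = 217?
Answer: -356029031/113238723 ≈ -3.1441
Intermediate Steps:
x(I, T) = 217 + 12*I*T (x(I, T) = (12*I)*T + 217 = 12*I*T + 217 = 217 + 12*I*T)
x(86, H(8, -13))/(-8853) - 36920/12791 = (217 + 12*86*2)/(-8853) - 36920/12791 = (217 + 2064)*(-1/8853) - 36920*1/12791 = 2281*(-1/8853) - 36920/12791 = -2281/8853 - 36920/12791 = -356029031/113238723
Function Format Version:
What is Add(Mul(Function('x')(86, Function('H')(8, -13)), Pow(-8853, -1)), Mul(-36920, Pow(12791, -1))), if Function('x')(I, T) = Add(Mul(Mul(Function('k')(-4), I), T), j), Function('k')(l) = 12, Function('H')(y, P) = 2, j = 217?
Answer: Rational(-356029031, 113238723) ≈ -3.1441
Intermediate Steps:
Function('x')(I, T) = Add(217, Mul(12, I, T)) (Function('x')(I, T) = Add(Mul(Mul(12, I), T), 217) = Add(Mul(12, I, T), 217) = Add(217, Mul(12, I, T)))
Add(Mul(Function('x')(86, Function('H')(8, -13)), Pow(-8853, -1)), Mul(-36920, Pow(12791, -1))) = Add(Mul(Add(217, Mul(12, 86, 2)), Pow(-8853, -1)), Mul(-36920, Pow(12791, -1))) = Add(Mul(Add(217, 2064), Rational(-1, 8853)), Mul(-36920, Rational(1, 12791))) = Add(Mul(2281, Rational(-1, 8853)), Rational(-36920, 12791)) = Add(Rational(-2281, 8853), Rational(-36920, 12791)) = Rational(-356029031, 113238723)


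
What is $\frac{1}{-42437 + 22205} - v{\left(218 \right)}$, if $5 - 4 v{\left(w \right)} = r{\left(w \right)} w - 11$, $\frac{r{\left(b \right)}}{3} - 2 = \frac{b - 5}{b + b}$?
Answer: $\frac{4075483}{10116} \approx 402.88$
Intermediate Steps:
$r{\left(b \right)} = 6 + \frac{3 \left(-5 + b\right)}{2 b}$ ($r{\left(b \right)} = 6 + 3 \frac{b - 5}{b + b} = 6 + 3 \frac{-5 + b}{2 b} = 6 + \frac{3 \left(-5 + b\right)}{2 b}$)
$v{\left(w \right)} = \frac{47}{8} - \frac{15 w}{8}$ ($v{\left(w \right)} = \frac{5}{4} - \frac{\frac{15 \left(-1 + w\right)}{2 w} w - 11}{4} = \frac{5}{4} - \frac{\left(- \frac{15}{2} + \frac{15 w}{2}\right) - 11}{4} = \frac{5}{4} - \frac{- \frac{37}{2} + \frac{15 w}{2}}{4} = \frac{5}{4} - \left(- \frac{37}{8} + \frac{15 w}{8}\right) = \frac{47}{8} - \frac{15 w}{8}$)
$\frac{1}{-42437 + 22205} - v{\left(218 \right)} = \frac{1}{-42437 + 22205} - \left(\frac{47}{8} - \frac{1635}{4}\right) = \frac{1}{-20232} - \left(\frac{47}{8} - \frac{1635}{4}\right) = - \frac{1}{20232} - - \frac{3223}{8} = - \frac{1}{20232} + \frac{3223}{8} = \frac{4075483}{10116}$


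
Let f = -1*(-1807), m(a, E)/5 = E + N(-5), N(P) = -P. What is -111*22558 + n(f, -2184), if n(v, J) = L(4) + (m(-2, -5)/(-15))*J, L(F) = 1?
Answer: -2503937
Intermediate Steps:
m(a, E) = 25 + 5*E (m(a, E) = 5*(E - 1*(-5)) = 5*(E + 5) = 5*(5 + E) = 25 + 5*E)
f = 1807
n(v, J) = 1 (n(v, J) = 1 + ((25 + 5*(-5))/(-15))*J = 1 + ((25 - 25)*(-1/15))*J = 1 + (0*(-1/15))*J = 1 + 0*J = 1 + 0 = 1)
-111*22558 + n(f, -2184) = -111*22558 + 1 = -2503938 + 1 = -2503937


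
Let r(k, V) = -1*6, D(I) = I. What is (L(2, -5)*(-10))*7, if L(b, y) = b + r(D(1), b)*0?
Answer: -140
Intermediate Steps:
r(k, V) = -6
L(b, y) = b (L(b, y) = b - 6*0 = b + 0 = b)
(L(2, -5)*(-10))*7 = (2*(-10))*7 = -20*7 = -140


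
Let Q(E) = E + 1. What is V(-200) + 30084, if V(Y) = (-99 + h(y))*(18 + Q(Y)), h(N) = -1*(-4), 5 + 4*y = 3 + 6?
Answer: 47279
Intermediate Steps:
Q(E) = 1 + E
y = 1 (y = -5/4 + (3 + 6)/4 = -5/4 + (1/4)*9 = -5/4 + 9/4 = 1)
h(N) = 4
V(Y) = -1805 - 95*Y (V(Y) = (-99 + 4)*(18 + (1 + Y)) = -95*(19 + Y) = -1805 - 95*Y)
V(-200) + 30084 = (-1805 - 95*(-200)) + 30084 = (-1805 + 19000) + 30084 = 17195 + 30084 = 47279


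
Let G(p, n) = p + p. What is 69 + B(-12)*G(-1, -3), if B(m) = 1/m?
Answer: 415/6 ≈ 69.167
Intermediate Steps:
G(p, n) = 2*p
69 + B(-12)*G(-1, -3) = 69 + (2*(-1))/(-12) = 69 - 1/12*(-2) = 69 + ⅙ = 415/6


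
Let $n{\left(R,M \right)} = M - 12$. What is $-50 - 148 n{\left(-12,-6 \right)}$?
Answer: $2614$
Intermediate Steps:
$n{\left(R,M \right)} = -12 + M$
$-50 - 148 n{\left(-12,-6 \right)} = -50 - 148 \left(-12 - 6\right) = -50 - -2664 = -50 + 2664 = 2614$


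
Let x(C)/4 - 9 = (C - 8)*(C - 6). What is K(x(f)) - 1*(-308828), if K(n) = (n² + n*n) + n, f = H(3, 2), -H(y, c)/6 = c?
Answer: 4667456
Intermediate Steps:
H(y, c) = -6*c
f = -12 (f = -6*2 = -12)
x(C) = 36 + 4*(-8 + C)*(-6 + C) (x(C) = 36 + 4*((C - 8)*(C - 6)) = 36 + 4*((-8 + C)*(-6 + C)) = 36 + 4*(-8 + C)*(-6 + C))
K(n) = n + 2*n² (K(n) = (n² + n²) + n = 2*n² + n = n + 2*n²)
K(x(f)) - 1*(-308828) = (228 - 56*(-12) + 4*(-12)²)*(1 + 2*(228 - 56*(-12) + 4*(-12)²)) - 1*(-308828) = (228 + 672 + 4*144)*(1 + 2*(228 + 672 + 4*144)) + 308828 = (228 + 672 + 576)*(1 + 2*(228 + 672 + 576)) + 308828 = 1476*(1 + 2*1476) + 308828 = 1476*(1 + 2952) + 308828 = 1476*2953 + 308828 = 4358628 + 308828 = 4667456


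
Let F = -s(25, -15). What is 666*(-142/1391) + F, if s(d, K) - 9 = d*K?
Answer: 414534/1391 ≈ 298.01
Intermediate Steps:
s(d, K) = 9 + K*d (s(d, K) = 9 + d*K = 9 + K*d)
F = 366 (F = -(9 - 15*25) = -(9 - 375) = -1*(-366) = 366)
666*(-142/1391) + F = 666*(-142/1391) + 366 = -94572/1391 + 366 = 414534/1391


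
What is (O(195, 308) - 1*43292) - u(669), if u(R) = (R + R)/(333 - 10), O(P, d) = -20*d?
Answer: -15974334/323 ≈ -49456.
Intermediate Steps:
u(R) = 2*R/323 (u(R) = (2*R)/323 = (2*R)*(1/323) = 2*R/323)
(O(195, 308) - 1*43292) - u(669) = (-20*308 - 1*43292) - 2*669/323 = (-6160 - 43292) - 1*1338/323 = -49452 - 1338/323 = -15974334/323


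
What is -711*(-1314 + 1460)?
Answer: -103806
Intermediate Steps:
-711*(-1314 + 1460) = -711*146 = -103806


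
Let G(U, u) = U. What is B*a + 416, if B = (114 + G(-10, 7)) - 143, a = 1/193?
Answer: 80249/193 ≈ 415.80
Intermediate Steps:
a = 1/193 ≈ 0.0051813
B = -39 (B = (114 - 10) - 143 = 104 - 143 = -39)
B*a + 416 = -39*1/193 + 416 = -39/193 + 416 = 80249/193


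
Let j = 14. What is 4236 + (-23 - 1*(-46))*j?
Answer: 4558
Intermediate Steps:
4236 + (-23 - 1*(-46))*j = 4236 + (-23 - 1*(-46))*14 = 4236 + (-23 + 46)*14 = 4236 + 23*14 = 4236 + 322 = 4558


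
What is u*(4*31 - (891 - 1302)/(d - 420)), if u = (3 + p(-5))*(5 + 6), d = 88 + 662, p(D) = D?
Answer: -13777/5 ≈ -2755.4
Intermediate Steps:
d = 750
u = -22 (u = (3 - 5)*(5 + 6) = -2*11 = -22)
u*(4*31 - (891 - 1302)/(d - 420)) = -22*(4*31 - (891 - 1302)/(750 - 420)) = -22*(124 - (-411)/330) = -22*(124 - 1*(-137/110)) = -22*(124 + 137/110) = -22*13777/110 = -13777/5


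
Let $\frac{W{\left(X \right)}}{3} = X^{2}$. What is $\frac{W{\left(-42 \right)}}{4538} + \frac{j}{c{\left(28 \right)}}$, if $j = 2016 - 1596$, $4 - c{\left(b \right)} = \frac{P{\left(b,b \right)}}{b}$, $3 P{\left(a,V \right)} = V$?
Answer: $\frac{2888046}{24959} \approx 115.71$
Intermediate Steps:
$P{\left(a,V \right)} = \frac{V}{3}$
$W{\left(X \right)} = 3 X^{2}$
$c{\left(b \right)} = \frac{11}{3}$ ($c{\left(b \right)} = 4 - \frac{\frac{1}{3} b}{b} = 4 - \frac{1}{3} = \frac{11}{3}$)
$j = 420$
$\frac{W{\left(-42 \right)}}{4538} + \frac{j}{c{\left(28 \right)}} = \frac{3 \left(-42\right)^{2}}{4538} + \frac{420}{\frac{11}{3}} = 3 \cdot 1764 \cdot \frac{1}{4538} + 420 \cdot \frac{3}{11} = 5292 \cdot \frac{1}{4538} + \frac{1260}{11} = \frac{2646}{2269} + \frac{1260}{11} = \frac{2888046}{24959}$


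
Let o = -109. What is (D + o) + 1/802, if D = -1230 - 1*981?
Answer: -1860639/802 ≈ -2320.0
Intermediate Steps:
D = -2211 (D = -1230 - 981 = -2211)
(D + o) + 1/802 = (-2211 - 109) + 1/802 = -2320 + 1/802 = -1860639/802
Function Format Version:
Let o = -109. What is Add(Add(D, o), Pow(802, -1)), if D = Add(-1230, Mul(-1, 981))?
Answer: Rational(-1860639, 802) ≈ -2320.0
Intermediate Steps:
D = -2211 (D = Add(-1230, -981) = -2211)
Add(Add(D, o), Pow(802, -1)) = Add(Add(-2211, -109), Pow(802, -1)) = Add(-2320, Rational(1, 802)) = Rational(-1860639, 802)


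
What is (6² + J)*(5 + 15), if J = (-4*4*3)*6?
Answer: -5040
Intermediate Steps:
J = -288 (J = -16*3*6 = -48*6 = -288)
(6² + J)*(5 + 15) = (6² - 288)*(5 + 15) = (36 - 288)*20 = -252*20 = -5040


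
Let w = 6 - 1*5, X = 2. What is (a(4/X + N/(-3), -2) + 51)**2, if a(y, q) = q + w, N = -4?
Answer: 2500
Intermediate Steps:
w = 1 (w = 6 - 5 = 1)
a(y, q) = 1 + q (a(y, q) = q + 1 = 1 + q)
(a(4/X + N/(-3), -2) + 51)**2 = ((1 - 2) + 51)**2 = (-1 + 51)**2 = 50**2 = 2500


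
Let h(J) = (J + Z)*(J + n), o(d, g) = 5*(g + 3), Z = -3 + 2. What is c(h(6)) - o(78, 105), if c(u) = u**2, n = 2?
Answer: 1060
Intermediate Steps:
Z = -1
o(d, g) = 15 + 5*g (o(d, g) = 5*(3 + g) = 15 + 5*g)
h(J) = (-1 + J)*(2 + J) (h(J) = (J - 1)*(J + 2) = (-1 + J)*(2 + J))
c(h(6)) - o(78, 105) = (-2 + 6 + 6**2)**2 - (15 + 5*105) = (-2 + 6 + 36)**2 - (15 + 525) = 40**2 - 1*540 = 1600 - 540 = 1060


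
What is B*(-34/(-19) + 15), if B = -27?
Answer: -8613/19 ≈ -453.32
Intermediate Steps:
B*(-34/(-19) + 15) = -27*(-34/(-19) + 15) = -27*(-34*(-1/19) + 15) = -27*(34/19 + 15) = -27*319/19 = -8613/19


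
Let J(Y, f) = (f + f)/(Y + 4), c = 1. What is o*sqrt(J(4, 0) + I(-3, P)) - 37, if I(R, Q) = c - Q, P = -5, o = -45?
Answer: -37 - 45*sqrt(6) ≈ -147.23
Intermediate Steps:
I(R, Q) = 1 - Q
J(Y, f) = 2*f/(4 + Y) (J(Y, f) = (2*f)/(4 + Y) = 2*f/(4 + Y))
o*sqrt(J(4, 0) + I(-3, P)) - 37 = -45*sqrt(2*0/(4 + 4) + (1 - 1*(-5))) - 37 = -45*sqrt(2*0/8 + (1 + 5)) - 37 = -45*sqrt(2*0*(1/8) + 6) - 37 = -45*sqrt(0 + 6) - 37 = -45*sqrt(6) - 37 = -37 - 45*sqrt(6)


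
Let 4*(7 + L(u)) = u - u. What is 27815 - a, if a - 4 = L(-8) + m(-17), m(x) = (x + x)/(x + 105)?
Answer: 1224009/44 ≈ 27818.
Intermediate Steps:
m(x) = 2*x/(105 + x) (m(x) = (2*x)/(105 + x) = 2*x/(105 + x))
L(u) = -7 (L(u) = -7 + (u - u)/4 = -7 + (¼)*0 = -7 + 0 = -7)
a = -149/44 (a = 4 + (-7 + 2*(-17)/(105 - 17)) = 4 + (-7 + 2*(-17)/88) = 4 + (-7 + 2*(-17)*(1/88)) = 4 + (-7 - 17/44) = 4 - 325/44 = -149/44 ≈ -3.3864)
27815 - a = 27815 - 1*(-149/44) = 27815 + 149/44 = 1224009/44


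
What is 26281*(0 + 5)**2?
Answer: 657025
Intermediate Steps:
26281*(0 + 5)**2 = 26281*5**2 = 26281*25 = 657025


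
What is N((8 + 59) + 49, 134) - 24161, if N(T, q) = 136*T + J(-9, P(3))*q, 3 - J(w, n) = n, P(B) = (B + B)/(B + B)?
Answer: -8117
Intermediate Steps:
P(B) = 1 (P(B) = (2*B)/((2*B)) = (2*B)*(1/(2*B)) = 1)
J(w, n) = 3 - n
N(T, q) = 2*q + 136*T (N(T, q) = 136*T + (3 - 1*1)*q = 136*T + (3 - 1)*q = 136*T + 2*q = 2*q + 136*T)
N((8 + 59) + 49, 134) - 24161 = (2*134 + 136*((8 + 59) + 49)) - 24161 = (268 + 136*(67 + 49)) - 24161 = (268 + 136*116) - 24161 = (268 + 15776) - 24161 = 16044 - 24161 = -8117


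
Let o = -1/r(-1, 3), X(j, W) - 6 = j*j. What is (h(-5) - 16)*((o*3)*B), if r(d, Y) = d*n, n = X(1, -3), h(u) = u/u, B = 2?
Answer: -90/7 ≈ -12.857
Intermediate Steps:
X(j, W) = 6 + j**2 (X(j, W) = 6 + j*j = 6 + j**2)
h(u) = 1
n = 7 (n = 6 + 1**2 = 6 + 1 = 7)
r(d, Y) = 7*d (r(d, Y) = d*7 = 7*d)
o = 1/7 (o = -1/(7*(-1)) = -1/(-7) = -1*(-1/7) = 1/7 ≈ 0.14286)
(h(-5) - 16)*((o*3)*B) = (1 - 16)*(((1/7)*3)*2) = -45*2/7 = -15*6/7 = -90/7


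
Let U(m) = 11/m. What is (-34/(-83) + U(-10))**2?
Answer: 328329/688900 ≈ 0.47660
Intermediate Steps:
(-34/(-83) + U(-10))**2 = (-34/(-83) + 11/(-10))**2 = (-34*(-1/83) + 11*(-1/10))**2 = (34/83 - 11/10)**2 = (-573/830)**2 = 328329/688900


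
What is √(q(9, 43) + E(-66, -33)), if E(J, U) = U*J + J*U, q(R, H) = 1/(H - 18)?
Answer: √108901/5 ≈ 66.000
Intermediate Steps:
q(R, H) = 1/(-18 + H)
E(J, U) = 2*J*U (E(J, U) = J*U + J*U = 2*J*U)
√(q(9, 43) + E(-66, -33)) = √(1/(-18 + 43) + 2*(-66)*(-33)) = √(1/25 + 4356) = √(108901/25) = √108901/5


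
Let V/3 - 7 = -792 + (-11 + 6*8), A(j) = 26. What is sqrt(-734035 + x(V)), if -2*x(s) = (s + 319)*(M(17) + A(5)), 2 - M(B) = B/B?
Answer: I*sqrt(2832190)/2 ≈ 841.46*I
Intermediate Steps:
V = -2244 (V = 21 + 3*(-792 + (-11 + 6*8)) = 21 + 3*(-792 + (-11 + 48)) = 21 + 3*(-792 + 37) = 21 + 3*(-755) = 21 - 2265 = -2244)
M(B) = 1 (M(B) = 2 - B/B = 2 - 1*1 = 2 - 1 = 1)
x(s) = -8613/2 - 27*s/2 (x(s) = -(s + 319)*(1 + 26)/2 = -(319 + s)*27/2 = -(8613 + 27*s)/2 = -8613/2 - 27*s/2)
sqrt(-734035 + x(V)) = sqrt(-734035 + (-8613/2 - 27/2*(-2244))) = sqrt(-734035 + (-8613/2 + 30294)) = sqrt(-734035 + 51975/2) = sqrt(-1416095/2) = I*sqrt(2832190)/2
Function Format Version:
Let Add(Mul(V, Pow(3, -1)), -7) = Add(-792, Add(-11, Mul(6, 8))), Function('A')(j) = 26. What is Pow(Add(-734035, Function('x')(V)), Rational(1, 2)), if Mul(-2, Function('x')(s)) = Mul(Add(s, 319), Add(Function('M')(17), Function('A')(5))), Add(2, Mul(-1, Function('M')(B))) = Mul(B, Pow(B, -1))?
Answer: Mul(Rational(1, 2), I, Pow(2832190, Rational(1, 2))) ≈ Mul(841.46, I)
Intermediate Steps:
V = -2244 (V = Add(21, Mul(3, Add(-792, Add(-11, Mul(6, 8))))) = Add(21, Mul(3, Add(-792, Add(-11, 48)))) = Add(21, Mul(3, Add(-792, 37))) = Add(21, Mul(3, -755)) = Add(21, -2265) = -2244)
Function('M')(B) = 1 (Function('M')(B) = Add(2, Mul(-1, Mul(B, Pow(B, -1)))) = Add(2, Mul(-1, 1)) = Add(2, -1) = 1)
Function('x')(s) = Add(Rational(-8613, 2), Mul(Rational(-27, 2), s)) (Function('x')(s) = Mul(Rational(-1, 2), Mul(Add(s, 319), Add(1, 26))) = Mul(Rational(-1, 2), Mul(Add(319, s), 27)) = Mul(Rational(-1, 2), Add(8613, Mul(27, s))) = Add(Rational(-8613, 2), Mul(Rational(-27, 2), s)))
Pow(Add(-734035, Function('x')(V)), Rational(1, 2)) = Pow(Add(-734035, Add(Rational(-8613, 2), Mul(Rational(-27, 2), -2244))), Rational(1, 2)) = Pow(Add(-734035, Add(Rational(-8613, 2), 30294)), Rational(1, 2)) = Pow(Add(-734035, Rational(51975, 2)), Rational(1, 2)) = Pow(Rational(-1416095, 2), Rational(1, 2)) = Mul(Rational(1, 2), I, Pow(2832190, Rational(1, 2)))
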